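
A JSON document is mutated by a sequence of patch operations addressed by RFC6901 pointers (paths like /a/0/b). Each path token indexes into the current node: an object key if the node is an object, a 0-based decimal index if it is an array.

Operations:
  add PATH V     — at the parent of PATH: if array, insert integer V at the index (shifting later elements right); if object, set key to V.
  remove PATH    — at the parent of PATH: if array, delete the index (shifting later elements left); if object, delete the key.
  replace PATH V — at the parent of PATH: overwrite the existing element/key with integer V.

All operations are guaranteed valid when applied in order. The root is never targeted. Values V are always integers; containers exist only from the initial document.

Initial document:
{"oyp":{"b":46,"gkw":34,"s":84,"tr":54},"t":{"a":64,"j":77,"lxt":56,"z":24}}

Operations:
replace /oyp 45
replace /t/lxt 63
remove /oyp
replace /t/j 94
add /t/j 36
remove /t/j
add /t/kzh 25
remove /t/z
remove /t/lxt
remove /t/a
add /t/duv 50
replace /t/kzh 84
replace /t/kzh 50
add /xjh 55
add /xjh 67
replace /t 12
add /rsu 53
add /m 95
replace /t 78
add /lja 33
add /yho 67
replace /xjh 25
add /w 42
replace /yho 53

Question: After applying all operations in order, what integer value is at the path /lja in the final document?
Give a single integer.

After op 1 (replace /oyp 45): {"oyp":45,"t":{"a":64,"j":77,"lxt":56,"z":24}}
After op 2 (replace /t/lxt 63): {"oyp":45,"t":{"a":64,"j":77,"lxt":63,"z":24}}
After op 3 (remove /oyp): {"t":{"a":64,"j":77,"lxt":63,"z":24}}
After op 4 (replace /t/j 94): {"t":{"a":64,"j":94,"lxt":63,"z":24}}
After op 5 (add /t/j 36): {"t":{"a":64,"j":36,"lxt":63,"z":24}}
After op 6 (remove /t/j): {"t":{"a":64,"lxt":63,"z":24}}
After op 7 (add /t/kzh 25): {"t":{"a":64,"kzh":25,"lxt":63,"z":24}}
After op 8 (remove /t/z): {"t":{"a":64,"kzh":25,"lxt":63}}
After op 9 (remove /t/lxt): {"t":{"a":64,"kzh":25}}
After op 10 (remove /t/a): {"t":{"kzh":25}}
After op 11 (add /t/duv 50): {"t":{"duv":50,"kzh":25}}
After op 12 (replace /t/kzh 84): {"t":{"duv":50,"kzh":84}}
After op 13 (replace /t/kzh 50): {"t":{"duv":50,"kzh":50}}
After op 14 (add /xjh 55): {"t":{"duv":50,"kzh":50},"xjh":55}
After op 15 (add /xjh 67): {"t":{"duv":50,"kzh":50},"xjh":67}
After op 16 (replace /t 12): {"t":12,"xjh":67}
After op 17 (add /rsu 53): {"rsu":53,"t":12,"xjh":67}
After op 18 (add /m 95): {"m":95,"rsu":53,"t":12,"xjh":67}
After op 19 (replace /t 78): {"m":95,"rsu":53,"t":78,"xjh":67}
After op 20 (add /lja 33): {"lja":33,"m":95,"rsu":53,"t":78,"xjh":67}
After op 21 (add /yho 67): {"lja":33,"m":95,"rsu":53,"t":78,"xjh":67,"yho":67}
After op 22 (replace /xjh 25): {"lja":33,"m":95,"rsu":53,"t":78,"xjh":25,"yho":67}
After op 23 (add /w 42): {"lja":33,"m":95,"rsu":53,"t":78,"w":42,"xjh":25,"yho":67}
After op 24 (replace /yho 53): {"lja":33,"m":95,"rsu":53,"t":78,"w":42,"xjh":25,"yho":53}
Value at /lja: 33

Answer: 33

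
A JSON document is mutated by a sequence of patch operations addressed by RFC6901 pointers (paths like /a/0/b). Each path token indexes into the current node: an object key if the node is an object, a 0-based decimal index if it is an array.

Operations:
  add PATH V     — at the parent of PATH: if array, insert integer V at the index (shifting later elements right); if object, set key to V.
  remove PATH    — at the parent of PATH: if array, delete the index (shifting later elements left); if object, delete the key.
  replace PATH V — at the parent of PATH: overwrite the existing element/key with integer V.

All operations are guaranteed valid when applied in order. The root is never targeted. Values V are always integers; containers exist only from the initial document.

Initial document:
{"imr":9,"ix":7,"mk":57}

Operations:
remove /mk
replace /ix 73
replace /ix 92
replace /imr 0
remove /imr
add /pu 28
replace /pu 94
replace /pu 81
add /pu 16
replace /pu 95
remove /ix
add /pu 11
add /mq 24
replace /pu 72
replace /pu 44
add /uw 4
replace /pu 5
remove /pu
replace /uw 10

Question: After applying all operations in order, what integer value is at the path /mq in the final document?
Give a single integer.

After op 1 (remove /mk): {"imr":9,"ix":7}
After op 2 (replace /ix 73): {"imr":9,"ix":73}
After op 3 (replace /ix 92): {"imr":9,"ix":92}
After op 4 (replace /imr 0): {"imr":0,"ix":92}
After op 5 (remove /imr): {"ix":92}
After op 6 (add /pu 28): {"ix":92,"pu":28}
After op 7 (replace /pu 94): {"ix":92,"pu":94}
After op 8 (replace /pu 81): {"ix":92,"pu":81}
After op 9 (add /pu 16): {"ix":92,"pu":16}
After op 10 (replace /pu 95): {"ix":92,"pu":95}
After op 11 (remove /ix): {"pu":95}
After op 12 (add /pu 11): {"pu":11}
After op 13 (add /mq 24): {"mq":24,"pu":11}
After op 14 (replace /pu 72): {"mq":24,"pu":72}
After op 15 (replace /pu 44): {"mq":24,"pu":44}
After op 16 (add /uw 4): {"mq":24,"pu":44,"uw":4}
After op 17 (replace /pu 5): {"mq":24,"pu":5,"uw":4}
After op 18 (remove /pu): {"mq":24,"uw":4}
After op 19 (replace /uw 10): {"mq":24,"uw":10}
Value at /mq: 24

Answer: 24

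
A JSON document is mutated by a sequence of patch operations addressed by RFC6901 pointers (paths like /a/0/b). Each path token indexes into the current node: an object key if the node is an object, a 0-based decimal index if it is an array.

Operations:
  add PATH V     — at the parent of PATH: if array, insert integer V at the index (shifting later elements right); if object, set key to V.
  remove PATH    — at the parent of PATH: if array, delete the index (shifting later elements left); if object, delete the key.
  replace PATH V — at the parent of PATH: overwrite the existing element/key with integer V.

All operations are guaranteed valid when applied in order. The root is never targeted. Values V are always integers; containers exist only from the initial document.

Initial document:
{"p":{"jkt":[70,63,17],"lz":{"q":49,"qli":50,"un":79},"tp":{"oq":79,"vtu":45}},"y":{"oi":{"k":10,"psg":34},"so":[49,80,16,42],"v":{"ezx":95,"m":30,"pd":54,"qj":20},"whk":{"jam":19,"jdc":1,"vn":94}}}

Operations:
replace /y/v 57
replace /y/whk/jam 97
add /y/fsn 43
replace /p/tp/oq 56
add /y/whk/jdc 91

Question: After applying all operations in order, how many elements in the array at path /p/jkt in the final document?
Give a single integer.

After op 1 (replace /y/v 57): {"p":{"jkt":[70,63,17],"lz":{"q":49,"qli":50,"un":79},"tp":{"oq":79,"vtu":45}},"y":{"oi":{"k":10,"psg":34},"so":[49,80,16,42],"v":57,"whk":{"jam":19,"jdc":1,"vn":94}}}
After op 2 (replace /y/whk/jam 97): {"p":{"jkt":[70,63,17],"lz":{"q":49,"qli":50,"un":79},"tp":{"oq":79,"vtu":45}},"y":{"oi":{"k":10,"psg":34},"so":[49,80,16,42],"v":57,"whk":{"jam":97,"jdc":1,"vn":94}}}
After op 3 (add /y/fsn 43): {"p":{"jkt":[70,63,17],"lz":{"q":49,"qli":50,"un":79},"tp":{"oq":79,"vtu":45}},"y":{"fsn":43,"oi":{"k":10,"psg":34},"so":[49,80,16,42],"v":57,"whk":{"jam":97,"jdc":1,"vn":94}}}
After op 4 (replace /p/tp/oq 56): {"p":{"jkt":[70,63,17],"lz":{"q":49,"qli":50,"un":79},"tp":{"oq":56,"vtu":45}},"y":{"fsn":43,"oi":{"k":10,"psg":34},"so":[49,80,16,42],"v":57,"whk":{"jam":97,"jdc":1,"vn":94}}}
After op 5 (add /y/whk/jdc 91): {"p":{"jkt":[70,63,17],"lz":{"q":49,"qli":50,"un":79},"tp":{"oq":56,"vtu":45}},"y":{"fsn":43,"oi":{"k":10,"psg":34},"so":[49,80,16,42],"v":57,"whk":{"jam":97,"jdc":91,"vn":94}}}
Size at path /p/jkt: 3

Answer: 3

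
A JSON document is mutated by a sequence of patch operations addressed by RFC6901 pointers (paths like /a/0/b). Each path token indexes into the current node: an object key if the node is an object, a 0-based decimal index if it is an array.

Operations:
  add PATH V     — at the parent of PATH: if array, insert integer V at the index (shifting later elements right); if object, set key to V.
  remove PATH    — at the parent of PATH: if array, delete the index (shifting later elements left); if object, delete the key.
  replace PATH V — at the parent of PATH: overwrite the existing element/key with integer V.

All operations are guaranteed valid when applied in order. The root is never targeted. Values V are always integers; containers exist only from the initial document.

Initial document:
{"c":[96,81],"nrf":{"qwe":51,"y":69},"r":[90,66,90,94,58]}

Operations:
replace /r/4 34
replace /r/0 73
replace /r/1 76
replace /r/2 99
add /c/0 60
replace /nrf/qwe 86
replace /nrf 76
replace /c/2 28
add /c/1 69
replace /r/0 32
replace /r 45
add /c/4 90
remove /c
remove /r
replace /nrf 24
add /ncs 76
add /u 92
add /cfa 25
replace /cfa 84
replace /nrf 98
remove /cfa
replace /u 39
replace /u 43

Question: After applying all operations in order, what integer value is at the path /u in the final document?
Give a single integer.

After op 1 (replace /r/4 34): {"c":[96,81],"nrf":{"qwe":51,"y":69},"r":[90,66,90,94,34]}
After op 2 (replace /r/0 73): {"c":[96,81],"nrf":{"qwe":51,"y":69},"r":[73,66,90,94,34]}
After op 3 (replace /r/1 76): {"c":[96,81],"nrf":{"qwe":51,"y":69},"r":[73,76,90,94,34]}
After op 4 (replace /r/2 99): {"c":[96,81],"nrf":{"qwe":51,"y":69},"r":[73,76,99,94,34]}
After op 5 (add /c/0 60): {"c":[60,96,81],"nrf":{"qwe":51,"y":69},"r":[73,76,99,94,34]}
After op 6 (replace /nrf/qwe 86): {"c":[60,96,81],"nrf":{"qwe":86,"y":69},"r":[73,76,99,94,34]}
After op 7 (replace /nrf 76): {"c":[60,96,81],"nrf":76,"r":[73,76,99,94,34]}
After op 8 (replace /c/2 28): {"c":[60,96,28],"nrf":76,"r":[73,76,99,94,34]}
After op 9 (add /c/1 69): {"c":[60,69,96,28],"nrf":76,"r":[73,76,99,94,34]}
After op 10 (replace /r/0 32): {"c":[60,69,96,28],"nrf":76,"r":[32,76,99,94,34]}
After op 11 (replace /r 45): {"c":[60,69,96,28],"nrf":76,"r":45}
After op 12 (add /c/4 90): {"c":[60,69,96,28,90],"nrf":76,"r":45}
After op 13 (remove /c): {"nrf":76,"r":45}
After op 14 (remove /r): {"nrf":76}
After op 15 (replace /nrf 24): {"nrf":24}
After op 16 (add /ncs 76): {"ncs":76,"nrf":24}
After op 17 (add /u 92): {"ncs":76,"nrf":24,"u":92}
After op 18 (add /cfa 25): {"cfa":25,"ncs":76,"nrf":24,"u":92}
After op 19 (replace /cfa 84): {"cfa":84,"ncs":76,"nrf":24,"u":92}
After op 20 (replace /nrf 98): {"cfa":84,"ncs":76,"nrf":98,"u":92}
After op 21 (remove /cfa): {"ncs":76,"nrf":98,"u":92}
After op 22 (replace /u 39): {"ncs":76,"nrf":98,"u":39}
After op 23 (replace /u 43): {"ncs":76,"nrf":98,"u":43}
Value at /u: 43

Answer: 43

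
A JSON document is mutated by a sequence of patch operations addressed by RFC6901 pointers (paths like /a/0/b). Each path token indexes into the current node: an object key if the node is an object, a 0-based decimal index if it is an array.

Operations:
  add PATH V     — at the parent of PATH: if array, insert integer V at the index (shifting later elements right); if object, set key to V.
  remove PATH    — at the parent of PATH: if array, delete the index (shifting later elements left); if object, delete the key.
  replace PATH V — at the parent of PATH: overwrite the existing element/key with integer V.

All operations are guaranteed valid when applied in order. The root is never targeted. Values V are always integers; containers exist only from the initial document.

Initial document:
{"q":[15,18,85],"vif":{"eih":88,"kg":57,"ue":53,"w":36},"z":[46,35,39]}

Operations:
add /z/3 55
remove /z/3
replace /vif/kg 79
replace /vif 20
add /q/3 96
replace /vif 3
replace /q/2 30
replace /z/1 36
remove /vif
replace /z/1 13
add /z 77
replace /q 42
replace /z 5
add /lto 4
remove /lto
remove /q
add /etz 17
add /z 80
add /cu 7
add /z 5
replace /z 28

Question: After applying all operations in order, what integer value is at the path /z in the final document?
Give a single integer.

After op 1 (add /z/3 55): {"q":[15,18,85],"vif":{"eih":88,"kg":57,"ue":53,"w":36},"z":[46,35,39,55]}
After op 2 (remove /z/3): {"q":[15,18,85],"vif":{"eih":88,"kg":57,"ue":53,"w":36},"z":[46,35,39]}
After op 3 (replace /vif/kg 79): {"q":[15,18,85],"vif":{"eih":88,"kg":79,"ue":53,"w":36},"z":[46,35,39]}
After op 4 (replace /vif 20): {"q":[15,18,85],"vif":20,"z":[46,35,39]}
After op 5 (add /q/3 96): {"q":[15,18,85,96],"vif":20,"z":[46,35,39]}
After op 6 (replace /vif 3): {"q":[15,18,85,96],"vif":3,"z":[46,35,39]}
After op 7 (replace /q/2 30): {"q":[15,18,30,96],"vif":3,"z":[46,35,39]}
After op 8 (replace /z/1 36): {"q":[15,18,30,96],"vif":3,"z":[46,36,39]}
After op 9 (remove /vif): {"q":[15,18,30,96],"z":[46,36,39]}
After op 10 (replace /z/1 13): {"q":[15,18,30,96],"z":[46,13,39]}
After op 11 (add /z 77): {"q":[15,18,30,96],"z":77}
After op 12 (replace /q 42): {"q":42,"z":77}
After op 13 (replace /z 5): {"q":42,"z":5}
After op 14 (add /lto 4): {"lto":4,"q":42,"z":5}
After op 15 (remove /lto): {"q":42,"z":5}
After op 16 (remove /q): {"z":5}
After op 17 (add /etz 17): {"etz":17,"z":5}
After op 18 (add /z 80): {"etz":17,"z":80}
After op 19 (add /cu 7): {"cu":7,"etz":17,"z":80}
After op 20 (add /z 5): {"cu":7,"etz":17,"z":5}
After op 21 (replace /z 28): {"cu":7,"etz":17,"z":28}
Value at /z: 28

Answer: 28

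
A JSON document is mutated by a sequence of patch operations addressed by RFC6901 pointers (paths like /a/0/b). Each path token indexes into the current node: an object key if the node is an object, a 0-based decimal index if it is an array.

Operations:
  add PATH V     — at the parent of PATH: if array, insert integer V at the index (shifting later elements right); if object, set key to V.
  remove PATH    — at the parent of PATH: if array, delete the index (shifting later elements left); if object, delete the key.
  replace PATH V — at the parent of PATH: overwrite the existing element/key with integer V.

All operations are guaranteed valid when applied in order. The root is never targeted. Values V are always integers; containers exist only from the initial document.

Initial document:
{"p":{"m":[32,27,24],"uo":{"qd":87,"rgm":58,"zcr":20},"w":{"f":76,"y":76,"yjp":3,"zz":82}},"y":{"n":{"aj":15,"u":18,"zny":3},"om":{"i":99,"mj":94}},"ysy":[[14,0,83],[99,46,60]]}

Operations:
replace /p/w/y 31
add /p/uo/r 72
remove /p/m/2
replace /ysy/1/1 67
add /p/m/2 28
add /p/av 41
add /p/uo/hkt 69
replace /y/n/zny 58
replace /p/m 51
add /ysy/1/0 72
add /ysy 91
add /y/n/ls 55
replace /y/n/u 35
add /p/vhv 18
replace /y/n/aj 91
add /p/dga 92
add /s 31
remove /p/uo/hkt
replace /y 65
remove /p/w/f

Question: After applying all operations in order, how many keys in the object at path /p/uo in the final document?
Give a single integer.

Answer: 4

Derivation:
After op 1 (replace /p/w/y 31): {"p":{"m":[32,27,24],"uo":{"qd":87,"rgm":58,"zcr":20},"w":{"f":76,"y":31,"yjp":3,"zz":82}},"y":{"n":{"aj":15,"u":18,"zny":3},"om":{"i":99,"mj":94}},"ysy":[[14,0,83],[99,46,60]]}
After op 2 (add /p/uo/r 72): {"p":{"m":[32,27,24],"uo":{"qd":87,"r":72,"rgm":58,"zcr":20},"w":{"f":76,"y":31,"yjp":3,"zz":82}},"y":{"n":{"aj":15,"u":18,"zny":3},"om":{"i":99,"mj":94}},"ysy":[[14,0,83],[99,46,60]]}
After op 3 (remove /p/m/2): {"p":{"m":[32,27],"uo":{"qd":87,"r":72,"rgm":58,"zcr":20},"w":{"f":76,"y":31,"yjp":3,"zz":82}},"y":{"n":{"aj":15,"u":18,"zny":3},"om":{"i":99,"mj":94}},"ysy":[[14,0,83],[99,46,60]]}
After op 4 (replace /ysy/1/1 67): {"p":{"m":[32,27],"uo":{"qd":87,"r":72,"rgm":58,"zcr":20},"w":{"f":76,"y":31,"yjp":3,"zz":82}},"y":{"n":{"aj":15,"u":18,"zny":3},"om":{"i":99,"mj":94}},"ysy":[[14,0,83],[99,67,60]]}
After op 5 (add /p/m/2 28): {"p":{"m":[32,27,28],"uo":{"qd":87,"r":72,"rgm":58,"zcr":20},"w":{"f":76,"y":31,"yjp":3,"zz":82}},"y":{"n":{"aj":15,"u":18,"zny":3},"om":{"i":99,"mj":94}},"ysy":[[14,0,83],[99,67,60]]}
After op 6 (add /p/av 41): {"p":{"av":41,"m":[32,27,28],"uo":{"qd":87,"r":72,"rgm":58,"zcr":20},"w":{"f":76,"y":31,"yjp":3,"zz":82}},"y":{"n":{"aj":15,"u":18,"zny":3},"om":{"i":99,"mj":94}},"ysy":[[14,0,83],[99,67,60]]}
After op 7 (add /p/uo/hkt 69): {"p":{"av":41,"m":[32,27,28],"uo":{"hkt":69,"qd":87,"r":72,"rgm":58,"zcr":20},"w":{"f":76,"y":31,"yjp":3,"zz":82}},"y":{"n":{"aj":15,"u":18,"zny":3},"om":{"i":99,"mj":94}},"ysy":[[14,0,83],[99,67,60]]}
After op 8 (replace /y/n/zny 58): {"p":{"av":41,"m":[32,27,28],"uo":{"hkt":69,"qd":87,"r":72,"rgm":58,"zcr":20},"w":{"f":76,"y":31,"yjp":3,"zz":82}},"y":{"n":{"aj":15,"u":18,"zny":58},"om":{"i":99,"mj":94}},"ysy":[[14,0,83],[99,67,60]]}
After op 9 (replace /p/m 51): {"p":{"av":41,"m":51,"uo":{"hkt":69,"qd":87,"r":72,"rgm":58,"zcr":20},"w":{"f":76,"y":31,"yjp":3,"zz":82}},"y":{"n":{"aj":15,"u":18,"zny":58},"om":{"i":99,"mj":94}},"ysy":[[14,0,83],[99,67,60]]}
After op 10 (add /ysy/1/0 72): {"p":{"av":41,"m":51,"uo":{"hkt":69,"qd":87,"r":72,"rgm":58,"zcr":20},"w":{"f":76,"y":31,"yjp":3,"zz":82}},"y":{"n":{"aj":15,"u":18,"zny":58},"om":{"i":99,"mj":94}},"ysy":[[14,0,83],[72,99,67,60]]}
After op 11 (add /ysy 91): {"p":{"av":41,"m":51,"uo":{"hkt":69,"qd":87,"r":72,"rgm":58,"zcr":20},"w":{"f":76,"y":31,"yjp":3,"zz":82}},"y":{"n":{"aj":15,"u":18,"zny":58},"om":{"i":99,"mj":94}},"ysy":91}
After op 12 (add /y/n/ls 55): {"p":{"av":41,"m":51,"uo":{"hkt":69,"qd":87,"r":72,"rgm":58,"zcr":20},"w":{"f":76,"y":31,"yjp":3,"zz":82}},"y":{"n":{"aj":15,"ls":55,"u":18,"zny":58},"om":{"i":99,"mj":94}},"ysy":91}
After op 13 (replace /y/n/u 35): {"p":{"av":41,"m":51,"uo":{"hkt":69,"qd":87,"r":72,"rgm":58,"zcr":20},"w":{"f":76,"y":31,"yjp":3,"zz":82}},"y":{"n":{"aj":15,"ls":55,"u":35,"zny":58},"om":{"i":99,"mj":94}},"ysy":91}
After op 14 (add /p/vhv 18): {"p":{"av":41,"m":51,"uo":{"hkt":69,"qd":87,"r":72,"rgm":58,"zcr":20},"vhv":18,"w":{"f":76,"y":31,"yjp":3,"zz":82}},"y":{"n":{"aj":15,"ls":55,"u":35,"zny":58},"om":{"i":99,"mj":94}},"ysy":91}
After op 15 (replace /y/n/aj 91): {"p":{"av":41,"m":51,"uo":{"hkt":69,"qd":87,"r":72,"rgm":58,"zcr":20},"vhv":18,"w":{"f":76,"y":31,"yjp":3,"zz":82}},"y":{"n":{"aj":91,"ls":55,"u":35,"zny":58},"om":{"i":99,"mj":94}},"ysy":91}
After op 16 (add /p/dga 92): {"p":{"av":41,"dga":92,"m":51,"uo":{"hkt":69,"qd":87,"r":72,"rgm":58,"zcr":20},"vhv":18,"w":{"f":76,"y":31,"yjp":3,"zz":82}},"y":{"n":{"aj":91,"ls":55,"u":35,"zny":58},"om":{"i":99,"mj":94}},"ysy":91}
After op 17 (add /s 31): {"p":{"av":41,"dga":92,"m":51,"uo":{"hkt":69,"qd":87,"r":72,"rgm":58,"zcr":20},"vhv":18,"w":{"f":76,"y":31,"yjp":3,"zz":82}},"s":31,"y":{"n":{"aj":91,"ls":55,"u":35,"zny":58},"om":{"i":99,"mj":94}},"ysy":91}
After op 18 (remove /p/uo/hkt): {"p":{"av":41,"dga":92,"m":51,"uo":{"qd":87,"r":72,"rgm":58,"zcr":20},"vhv":18,"w":{"f":76,"y":31,"yjp":3,"zz":82}},"s":31,"y":{"n":{"aj":91,"ls":55,"u":35,"zny":58},"om":{"i":99,"mj":94}},"ysy":91}
After op 19 (replace /y 65): {"p":{"av":41,"dga":92,"m":51,"uo":{"qd":87,"r":72,"rgm":58,"zcr":20},"vhv":18,"w":{"f":76,"y":31,"yjp":3,"zz":82}},"s":31,"y":65,"ysy":91}
After op 20 (remove /p/w/f): {"p":{"av":41,"dga":92,"m":51,"uo":{"qd":87,"r":72,"rgm":58,"zcr":20},"vhv":18,"w":{"y":31,"yjp":3,"zz":82}},"s":31,"y":65,"ysy":91}
Size at path /p/uo: 4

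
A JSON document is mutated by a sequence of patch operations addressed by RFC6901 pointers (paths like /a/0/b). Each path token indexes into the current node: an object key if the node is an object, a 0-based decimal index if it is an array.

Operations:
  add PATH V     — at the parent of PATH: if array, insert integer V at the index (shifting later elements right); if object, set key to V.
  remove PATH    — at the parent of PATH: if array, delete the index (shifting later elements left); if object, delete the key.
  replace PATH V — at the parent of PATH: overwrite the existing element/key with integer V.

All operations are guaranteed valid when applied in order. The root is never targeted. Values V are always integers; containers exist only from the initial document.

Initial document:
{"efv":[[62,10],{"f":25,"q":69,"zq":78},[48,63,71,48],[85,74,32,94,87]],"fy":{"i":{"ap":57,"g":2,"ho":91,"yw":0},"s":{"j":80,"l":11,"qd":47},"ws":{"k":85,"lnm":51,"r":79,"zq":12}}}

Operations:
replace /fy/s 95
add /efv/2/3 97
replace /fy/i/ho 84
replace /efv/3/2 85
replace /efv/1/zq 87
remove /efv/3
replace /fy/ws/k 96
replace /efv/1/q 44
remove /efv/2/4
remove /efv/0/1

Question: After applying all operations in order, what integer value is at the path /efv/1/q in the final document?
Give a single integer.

Answer: 44

Derivation:
After op 1 (replace /fy/s 95): {"efv":[[62,10],{"f":25,"q":69,"zq":78},[48,63,71,48],[85,74,32,94,87]],"fy":{"i":{"ap":57,"g":2,"ho":91,"yw":0},"s":95,"ws":{"k":85,"lnm":51,"r":79,"zq":12}}}
After op 2 (add /efv/2/3 97): {"efv":[[62,10],{"f":25,"q":69,"zq":78},[48,63,71,97,48],[85,74,32,94,87]],"fy":{"i":{"ap":57,"g":2,"ho":91,"yw":0},"s":95,"ws":{"k":85,"lnm":51,"r":79,"zq":12}}}
After op 3 (replace /fy/i/ho 84): {"efv":[[62,10],{"f":25,"q":69,"zq":78},[48,63,71,97,48],[85,74,32,94,87]],"fy":{"i":{"ap":57,"g":2,"ho":84,"yw":0},"s":95,"ws":{"k":85,"lnm":51,"r":79,"zq":12}}}
After op 4 (replace /efv/3/2 85): {"efv":[[62,10],{"f":25,"q":69,"zq":78},[48,63,71,97,48],[85,74,85,94,87]],"fy":{"i":{"ap":57,"g":2,"ho":84,"yw":0},"s":95,"ws":{"k":85,"lnm":51,"r":79,"zq":12}}}
After op 5 (replace /efv/1/zq 87): {"efv":[[62,10],{"f":25,"q":69,"zq":87},[48,63,71,97,48],[85,74,85,94,87]],"fy":{"i":{"ap":57,"g":2,"ho":84,"yw":0},"s":95,"ws":{"k":85,"lnm":51,"r":79,"zq":12}}}
After op 6 (remove /efv/3): {"efv":[[62,10],{"f":25,"q":69,"zq":87},[48,63,71,97,48]],"fy":{"i":{"ap":57,"g":2,"ho":84,"yw":0},"s":95,"ws":{"k":85,"lnm":51,"r":79,"zq":12}}}
After op 7 (replace /fy/ws/k 96): {"efv":[[62,10],{"f":25,"q":69,"zq":87},[48,63,71,97,48]],"fy":{"i":{"ap":57,"g":2,"ho":84,"yw":0},"s":95,"ws":{"k":96,"lnm":51,"r":79,"zq":12}}}
After op 8 (replace /efv/1/q 44): {"efv":[[62,10],{"f":25,"q":44,"zq":87},[48,63,71,97,48]],"fy":{"i":{"ap":57,"g":2,"ho":84,"yw":0},"s":95,"ws":{"k":96,"lnm":51,"r":79,"zq":12}}}
After op 9 (remove /efv/2/4): {"efv":[[62,10],{"f":25,"q":44,"zq":87},[48,63,71,97]],"fy":{"i":{"ap":57,"g":2,"ho":84,"yw":0},"s":95,"ws":{"k":96,"lnm":51,"r":79,"zq":12}}}
After op 10 (remove /efv/0/1): {"efv":[[62],{"f":25,"q":44,"zq":87},[48,63,71,97]],"fy":{"i":{"ap":57,"g":2,"ho":84,"yw":0},"s":95,"ws":{"k":96,"lnm":51,"r":79,"zq":12}}}
Value at /efv/1/q: 44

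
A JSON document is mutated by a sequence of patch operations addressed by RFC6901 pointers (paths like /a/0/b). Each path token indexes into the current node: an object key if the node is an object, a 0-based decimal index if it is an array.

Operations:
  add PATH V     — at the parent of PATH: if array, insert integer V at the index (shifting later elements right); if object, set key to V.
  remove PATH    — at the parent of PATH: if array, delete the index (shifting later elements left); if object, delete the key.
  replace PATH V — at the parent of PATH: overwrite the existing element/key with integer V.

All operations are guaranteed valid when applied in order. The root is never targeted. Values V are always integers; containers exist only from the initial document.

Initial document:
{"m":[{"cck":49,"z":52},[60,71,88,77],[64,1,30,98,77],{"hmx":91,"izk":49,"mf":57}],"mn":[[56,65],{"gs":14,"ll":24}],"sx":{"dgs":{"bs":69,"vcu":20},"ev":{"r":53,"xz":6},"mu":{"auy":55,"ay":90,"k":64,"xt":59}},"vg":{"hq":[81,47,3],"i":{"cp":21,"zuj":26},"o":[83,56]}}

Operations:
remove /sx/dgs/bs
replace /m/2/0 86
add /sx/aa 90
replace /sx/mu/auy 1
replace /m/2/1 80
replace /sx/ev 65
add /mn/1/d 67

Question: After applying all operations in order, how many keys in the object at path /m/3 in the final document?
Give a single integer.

After op 1 (remove /sx/dgs/bs): {"m":[{"cck":49,"z":52},[60,71,88,77],[64,1,30,98,77],{"hmx":91,"izk":49,"mf":57}],"mn":[[56,65],{"gs":14,"ll":24}],"sx":{"dgs":{"vcu":20},"ev":{"r":53,"xz":6},"mu":{"auy":55,"ay":90,"k":64,"xt":59}},"vg":{"hq":[81,47,3],"i":{"cp":21,"zuj":26},"o":[83,56]}}
After op 2 (replace /m/2/0 86): {"m":[{"cck":49,"z":52},[60,71,88,77],[86,1,30,98,77],{"hmx":91,"izk":49,"mf":57}],"mn":[[56,65],{"gs":14,"ll":24}],"sx":{"dgs":{"vcu":20},"ev":{"r":53,"xz":6},"mu":{"auy":55,"ay":90,"k":64,"xt":59}},"vg":{"hq":[81,47,3],"i":{"cp":21,"zuj":26},"o":[83,56]}}
After op 3 (add /sx/aa 90): {"m":[{"cck":49,"z":52},[60,71,88,77],[86,1,30,98,77],{"hmx":91,"izk":49,"mf":57}],"mn":[[56,65],{"gs":14,"ll":24}],"sx":{"aa":90,"dgs":{"vcu":20},"ev":{"r":53,"xz":6},"mu":{"auy":55,"ay":90,"k":64,"xt":59}},"vg":{"hq":[81,47,3],"i":{"cp":21,"zuj":26},"o":[83,56]}}
After op 4 (replace /sx/mu/auy 1): {"m":[{"cck":49,"z":52},[60,71,88,77],[86,1,30,98,77],{"hmx":91,"izk":49,"mf":57}],"mn":[[56,65],{"gs":14,"ll":24}],"sx":{"aa":90,"dgs":{"vcu":20},"ev":{"r":53,"xz":6},"mu":{"auy":1,"ay":90,"k":64,"xt":59}},"vg":{"hq":[81,47,3],"i":{"cp":21,"zuj":26},"o":[83,56]}}
After op 5 (replace /m/2/1 80): {"m":[{"cck":49,"z":52},[60,71,88,77],[86,80,30,98,77],{"hmx":91,"izk":49,"mf":57}],"mn":[[56,65],{"gs":14,"ll":24}],"sx":{"aa":90,"dgs":{"vcu":20},"ev":{"r":53,"xz":6},"mu":{"auy":1,"ay":90,"k":64,"xt":59}},"vg":{"hq":[81,47,3],"i":{"cp":21,"zuj":26},"o":[83,56]}}
After op 6 (replace /sx/ev 65): {"m":[{"cck":49,"z":52},[60,71,88,77],[86,80,30,98,77],{"hmx":91,"izk":49,"mf":57}],"mn":[[56,65],{"gs":14,"ll":24}],"sx":{"aa":90,"dgs":{"vcu":20},"ev":65,"mu":{"auy":1,"ay":90,"k":64,"xt":59}},"vg":{"hq":[81,47,3],"i":{"cp":21,"zuj":26},"o":[83,56]}}
After op 7 (add /mn/1/d 67): {"m":[{"cck":49,"z":52},[60,71,88,77],[86,80,30,98,77],{"hmx":91,"izk":49,"mf":57}],"mn":[[56,65],{"d":67,"gs":14,"ll":24}],"sx":{"aa":90,"dgs":{"vcu":20},"ev":65,"mu":{"auy":1,"ay":90,"k":64,"xt":59}},"vg":{"hq":[81,47,3],"i":{"cp":21,"zuj":26},"o":[83,56]}}
Size at path /m/3: 3

Answer: 3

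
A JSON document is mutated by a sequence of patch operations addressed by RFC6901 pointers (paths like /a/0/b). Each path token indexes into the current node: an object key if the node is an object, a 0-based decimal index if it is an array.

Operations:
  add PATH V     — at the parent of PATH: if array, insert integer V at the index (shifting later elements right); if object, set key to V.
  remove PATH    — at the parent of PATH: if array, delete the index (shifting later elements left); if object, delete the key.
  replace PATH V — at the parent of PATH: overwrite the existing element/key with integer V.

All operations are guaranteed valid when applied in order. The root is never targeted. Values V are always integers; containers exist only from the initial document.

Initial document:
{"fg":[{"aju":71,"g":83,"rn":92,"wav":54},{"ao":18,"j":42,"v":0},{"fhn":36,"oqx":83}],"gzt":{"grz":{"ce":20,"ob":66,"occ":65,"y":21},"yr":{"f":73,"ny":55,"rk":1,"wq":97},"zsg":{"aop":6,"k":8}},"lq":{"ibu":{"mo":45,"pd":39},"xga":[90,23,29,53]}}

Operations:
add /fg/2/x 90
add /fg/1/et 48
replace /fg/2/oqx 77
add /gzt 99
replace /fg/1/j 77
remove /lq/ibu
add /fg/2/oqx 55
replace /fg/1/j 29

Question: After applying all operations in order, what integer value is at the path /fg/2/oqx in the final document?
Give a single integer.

Answer: 55

Derivation:
After op 1 (add /fg/2/x 90): {"fg":[{"aju":71,"g":83,"rn":92,"wav":54},{"ao":18,"j":42,"v":0},{"fhn":36,"oqx":83,"x":90}],"gzt":{"grz":{"ce":20,"ob":66,"occ":65,"y":21},"yr":{"f":73,"ny":55,"rk":1,"wq":97},"zsg":{"aop":6,"k":8}},"lq":{"ibu":{"mo":45,"pd":39},"xga":[90,23,29,53]}}
After op 2 (add /fg/1/et 48): {"fg":[{"aju":71,"g":83,"rn":92,"wav":54},{"ao":18,"et":48,"j":42,"v":0},{"fhn":36,"oqx":83,"x":90}],"gzt":{"grz":{"ce":20,"ob":66,"occ":65,"y":21},"yr":{"f":73,"ny":55,"rk":1,"wq":97},"zsg":{"aop":6,"k":8}},"lq":{"ibu":{"mo":45,"pd":39},"xga":[90,23,29,53]}}
After op 3 (replace /fg/2/oqx 77): {"fg":[{"aju":71,"g":83,"rn":92,"wav":54},{"ao":18,"et":48,"j":42,"v":0},{"fhn":36,"oqx":77,"x":90}],"gzt":{"grz":{"ce":20,"ob":66,"occ":65,"y":21},"yr":{"f":73,"ny":55,"rk":1,"wq":97},"zsg":{"aop":6,"k":8}},"lq":{"ibu":{"mo":45,"pd":39},"xga":[90,23,29,53]}}
After op 4 (add /gzt 99): {"fg":[{"aju":71,"g":83,"rn":92,"wav":54},{"ao":18,"et":48,"j":42,"v":0},{"fhn":36,"oqx":77,"x":90}],"gzt":99,"lq":{"ibu":{"mo":45,"pd":39},"xga":[90,23,29,53]}}
After op 5 (replace /fg/1/j 77): {"fg":[{"aju":71,"g":83,"rn":92,"wav":54},{"ao":18,"et":48,"j":77,"v":0},{"fhn":36,"oqx":77,"x":90}],"gzt":99,"lq":{"ibu":{"mo":45,"pd":39},"xga":[90,23,29,53]}}
After op 6 (remove /lq/ibu): {"fg":[{"aju":71,"g":83,"rn":92,"wav":54},{"ao":18,"et":48,"j":77,"v":0},{"fhn":36,"oqx":77,"x":90}],"gzt":99,"lq":{"xga":[90,23,29,53]}}
After op 7 (add /fg/2/oqx 55): {"fg":[{"aju":71,"g":83,"rn":92,"wav":54},{"ao":18,"et":48,"j":77,"v":0},{"fhn":36,"oqx":55,"x":90}],"gzt":99,"lq":{"xga":[90,23,29,53]}}
After op 8 (replace /fg/1/j 29): {"fg":[{"aju":71,"g":83,"rn":92,"wav":54},{"ao":18,"et":48,"j":29,"v":0},{"fhn":36,"oqx":55,"x":90}],"gzt":99,"lq":{"xga":[90,23,29,53]}}
Value at /fg/2/oqx: 55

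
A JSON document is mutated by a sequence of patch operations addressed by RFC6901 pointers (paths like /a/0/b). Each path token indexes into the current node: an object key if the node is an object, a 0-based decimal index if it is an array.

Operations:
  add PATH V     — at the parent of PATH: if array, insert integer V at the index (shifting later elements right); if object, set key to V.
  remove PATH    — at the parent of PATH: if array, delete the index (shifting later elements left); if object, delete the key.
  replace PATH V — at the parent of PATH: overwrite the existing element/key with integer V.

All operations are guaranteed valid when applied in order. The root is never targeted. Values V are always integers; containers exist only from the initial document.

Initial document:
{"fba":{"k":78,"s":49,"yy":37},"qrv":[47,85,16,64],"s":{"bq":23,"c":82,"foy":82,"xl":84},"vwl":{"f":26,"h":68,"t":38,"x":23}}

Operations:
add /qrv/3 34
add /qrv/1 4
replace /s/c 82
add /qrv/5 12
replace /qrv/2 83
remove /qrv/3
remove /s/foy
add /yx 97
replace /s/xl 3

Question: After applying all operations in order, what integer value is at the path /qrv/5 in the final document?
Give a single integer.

Answer: 64

Derivation:
After op 1 (add /qrv/3 34): {"fba":{"k":78,"s":49,"yy":37},"qrv":[47,85,16,34,64],"s":{"bq":23,"c":82,"foy":82,"xl":84},"vwl":{"f":26,"h":68,"t":38,"x":23}}
After op 2 (add /qrv/1 4): {"fba":{"k":78,"s":49,"yy":37},"qrv":[47,4,85,16,34,64],"s":{"bq":23,"c":82,"foy":82,"xl":84},"vwl":{"f":26,"h":68,"t":38,"x":23}}
After op 3 (replace /s/c 82): {"fba":{"k":78,"s":49,"yy":37},"qrv":[47,4,85,16,34,64],"s":{"bq":23,"c":82,"foy":82,"xl":84},"vwl":{"f":26,"h":68,"t":38,"x":23}}
After op 4 (add /qrv/5 12): {"fba":{"k":78,"s":49,"yy":37},"qrv":[47,4,85,16,34,12,64],"s":{"bq":23,"c":82,"foy":82,"xl":84},"vwl":{"f":26,"h":68,"t":38,"x":23}}
After op 5 (replace /qrv/2 83): {"fba":{"k":78,"s":49,"yy":37},"qrv":[47,4,83,16,34,12,64],"s":{"bq":23,"c":82,"foy":82,"xl":84},"vwl":{"f":26,"h":68,"t":38,"x":23}}
After op 6 (remove /qrv/3): {"fba":{"k":78,"s":49,"yy":37},"qrv":[47,4,83,34,12,64],"s":{"bq":23,"c":82,"foy":82,"xl":84},"vwl":{"f":26,"h":68,"t":38,"x":23}}
After op 7 (remove /s/foy): {"fba":{"k":78,"s":49,"yy":37},"qrv":[47,4,83,34,12,64],"s":{"bq":23,"c":82,"xl":84},"vwl":{"f":26,"h":68,"t":38,"x":23}}
After op 8 (add /yx 97): {"fba":{"k":78,"s":49,"yy":37},"qrv":[47,4,83,34,12,64],"s":{"bq":23,"c":82,"xl":84},"vwl":{"f":26,"h":68,"t":38,"x":23},"yx":97}
After op 9 (replace /s/xl 3): {"fba":{"k":78,"s":49,"yy":37},"qrv":[47,4,83,34,12,64],"s":{"bq":23,"c":82,"xl":3},"vwl":{"f":26,"h":68,"t":38,"x":23},"yx":97}
Value at /qrv/5: 64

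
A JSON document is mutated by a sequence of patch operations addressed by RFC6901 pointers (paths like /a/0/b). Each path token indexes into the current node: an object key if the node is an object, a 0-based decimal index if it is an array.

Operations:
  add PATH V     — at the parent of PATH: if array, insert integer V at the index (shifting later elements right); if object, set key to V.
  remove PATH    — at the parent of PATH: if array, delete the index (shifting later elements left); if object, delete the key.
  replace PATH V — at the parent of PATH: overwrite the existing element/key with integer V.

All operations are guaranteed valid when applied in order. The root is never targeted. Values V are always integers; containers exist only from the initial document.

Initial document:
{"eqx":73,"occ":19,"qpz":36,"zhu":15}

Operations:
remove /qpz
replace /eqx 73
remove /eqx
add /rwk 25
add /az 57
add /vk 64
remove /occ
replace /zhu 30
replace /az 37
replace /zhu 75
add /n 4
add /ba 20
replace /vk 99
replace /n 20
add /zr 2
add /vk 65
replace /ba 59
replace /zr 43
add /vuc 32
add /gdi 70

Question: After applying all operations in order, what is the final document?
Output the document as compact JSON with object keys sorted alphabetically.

Answer: {"az":37,"ba":59,"gdi":70,"n":20,"rwk":25,"vk":65,"vuc":32,"zhu":75,"zr":43}

Derivation:
After op 1 (remove /qpz): {"eqx":73,"occ":19,"zhu":15}
After op 2 (replace /eqx 73): {"eqx":73,"occ":19,"zhu":15}
After op 3 (remove /eqx): {"occ":19,"zhu":15}
After op 4 (add /rwk 25): {"occ":19,"rwk":25,"zhu":15}
After op 5 (add /az 57): {"az":57,"occ":19,"rwk":25,"zhu":15}
After op 6 (add /vk 64): {"az":57,"occ":19,"rwk":25,"vk":64,"zhu":15}
After op 7 (remove /occ): {"az":57,"rwk":25,"vk":64,"zhu":15}
After op 8 (replace /zhu 30): {"az":57,"rwk":25,"vk":64,"zhu":30}
After op 9 (replace /az 37): {"az":37,"rwk":25,"vk":64,"zhu":30}
After op 10 (replace /zhu 75): {"az":37,"rwk":25,"vk":64,"zhu":75}
After op 11 (add /n 4): {"az":37,"n":4,"rwk":25,"vk":64,"zhu":75}
After op 12 (add /ba 20): {"az":37,"ba":20,"n":4,"rwk":25,"vk":64,"zhu":75}
After op 13 (replace /vk 99): {"az":37,"ba":20,"n":4,"rwk":25,"vk":99,"zhu":75}
After op 14 (replace /n 20): {"az":37,"ba":20,"n":20,"rwk":25,"vk":99,"zhu":75}
After op 15 (add /zr 2): {"az":37,"ba":20,"n":20,"rwk":25,"vk":99,"zhu":75,"zr":2}
After op 16 (add /vk 65): {"az":37,"ba":20,"n":20,"rwk":25,"vk":65,"zhu":75,"zr":2}
After op 17 (replace /ba 59): {"az":37,"ba":59,"n":20,"rwk":25,"vk":65,"zhu":75,"zr":2}
After op 18 (replace /zr 43): {"az":37,"ba":59,"n":20,"rwk":25,"vk":65,"zhu":75,"zr":43}
After op 19 (add /vuc 32): {"az":37,"ba":59,"n":20,"rwk":25,"vk":65,"vuc":32,"zhu":75,"zr":43}
After op 20 (add /gdi 70): {"az":37,"ba":59,"gdi":70,"n":20,"rwk":25,"vk":65,"vuc":32,"zhu":75,"zr":43}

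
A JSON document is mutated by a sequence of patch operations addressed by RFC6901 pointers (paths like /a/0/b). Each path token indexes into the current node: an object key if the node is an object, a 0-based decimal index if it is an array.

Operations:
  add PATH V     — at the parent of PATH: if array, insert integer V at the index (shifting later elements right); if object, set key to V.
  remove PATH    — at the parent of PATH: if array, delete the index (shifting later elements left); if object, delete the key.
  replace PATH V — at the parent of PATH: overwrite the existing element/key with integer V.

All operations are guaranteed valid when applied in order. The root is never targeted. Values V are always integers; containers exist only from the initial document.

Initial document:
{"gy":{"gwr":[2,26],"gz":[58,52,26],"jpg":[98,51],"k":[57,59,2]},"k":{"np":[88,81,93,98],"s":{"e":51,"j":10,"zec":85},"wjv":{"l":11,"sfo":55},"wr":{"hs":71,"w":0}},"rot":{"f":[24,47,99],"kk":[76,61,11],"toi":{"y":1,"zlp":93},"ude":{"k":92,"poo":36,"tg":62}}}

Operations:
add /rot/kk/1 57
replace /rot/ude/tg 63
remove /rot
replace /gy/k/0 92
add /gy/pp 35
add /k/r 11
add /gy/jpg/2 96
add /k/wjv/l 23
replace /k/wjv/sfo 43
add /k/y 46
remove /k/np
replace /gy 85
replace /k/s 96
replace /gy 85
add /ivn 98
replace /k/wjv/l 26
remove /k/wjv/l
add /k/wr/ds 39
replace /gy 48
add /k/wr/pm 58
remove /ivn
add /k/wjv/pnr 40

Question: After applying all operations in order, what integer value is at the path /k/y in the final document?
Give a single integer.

After op 1 (add /rot/kk/1 57): {"gy":{"gwr":[2,26],"gz":[58,52,26],"jpg":[98,51],"k":[57,59,2]},"k":{"np":[88,81,93,98],"s":{"e":51,"j":10,"zec":85},"wjv":{"l":11,"sfo":55},"wr":{"hs":71,"w":0}},"rot":{"f":[24,47,99],"kk":[76,57,61,11],"toi":{"y":1,"zlp":93},"ude":{"k":92,"poo":36,"tg":62}}}
After op 2 (replace /rot/ude/tg 63): {"gy":{"gwr":[2,26],"gz":[58,52,26],"jpg":[98,51],"k":[57,59,2]},"k":{"np":[88,81,93,98],"s":{"e":51,"j":10,"zec":85},"wjv":{"l":11,"sfo":55},"wr":{"hs":71,"w":0}},"rot":{"f":[24,47,99],"kk":[76,57,61,11],"toi":{"y":1,"zlp":93},"ude":{"k":92,"poo":36,"tg":63}}}
After op 3 (remove /rot): {"gy":{"gwr":[2,26],"gz":[58,52,26],"jpg":[98,51],"k":[57,59,2]},"k":{"np":[88,81,93,98],"s":{"e":51,"j":10,"zec":85},"wjv":{"l":11,"sfo":55},"wr":{"hs":71,"w":0}}}
After op 4 (replace /gy/k/0 92): {"gy":{"gwr":[2,26],"gz":[58,52,26],"jpg":[98,51],"k":[92,59,2]},"k":{"np":[88,81,93,98],"s":{"e":51,"j":10,"zec":85},"wjv":{"l":11,"sfo":55},"wr":{"hs":71,"w":0}}}
After op 5 (add /gy/pp 35): {"gy":{"gwr":[2,26],"gz":[58,52,26],"jpg":[98,51],"k":[92,59,2],"pp":35},"k":{"np":[88,81,93,98],"s":{"e":51,"j":10,"zec":85},"wjv":{"l":11,"sfo":55},"wr":{"hs":71,"w":0}}}
After op 6 (add /k/r 11): {"gy":{"gwr":[2,26],"gz":[58,52,26],"jpg":[98,51],"k":[92,59,2],"pp":35},"k":{"np":[88,81,93,98],"r":11,"s":{"e":51,"j":10,"zec":85},"wjv":{"l":11,"sfo":55},"wr":{"hs":71,"w":0}}}
After op 7 (add /gy/jpg/2 96): {"gy":{"gwr":[2,26],"gz":[58,52,26],"jpg":[98,51,96],"k":[92,59,2],"pp":35},"k":{"np":[88,81,93,98],"r":11,"s":{"e":51,"j":10,"zec":85},"wjv":{"l":11,"sfo":55},"wr":{"hs":71,"w":0}}}
After op 8 (add /k/wjv/l 23): {"gy":{"gwr":[2,26],"gz":[58,52,26],"jpg":[98,51,96],"k":[92,59,2],"pp":35},"k":{"np":[88,81,93,98],"r":11,"s":{"e":51,"j":10,"zec":85},"wjv":{"l":23,"sfo":55},"wr":{"hs":71,"w":0}}}
After op 9 (replace /k/wjv/sfo 43): {"gy":{"gwr":[2,26],"gz":[58,52,26],"jpg":[98,51,96],"k":[92,59,2],"pp":35},"k":{"np":[88,81,93,98],"r":11,"s":{"e":51,"j":10,"zec":85},"wjv":{"l":23,"sfo":43},"wr":{"hs":71,"w":0}}}
After op 10 (add /k/y 46): {"gy":{"gwr":[2,26],"gz":[58,52,26],"jpg":[98,51,96],"k":[92,59,2],"pp":35},"k":{"np":[88,81,93,98],"r":11,"s":{"e":51,"j":10,"zec":85},"wjv":{"l":23,"sfo":43},"wr":{"hs":71,"w":0},"y":46}}
After op 11 (remove /k/np): {"gy":{"gwr":[2,26],"gz":[58,52,26],"jpg":[98,51,96],"k":[92,59,2],"pp":35},"k":{"r":11,"s":{"e":51,"j":10,"zec":85},"wjv":{"l":23,"sfo":43},"wr":{"hs":71,"w":0},"y":46}}
After op 12 (replace /gy 85): {"gy":85,"k":{"r":11,"s":{"e":51,"j":10,"zec":85},"wjv":{"l":23,"sfo":43},"wr":{"hs":71,"w":0},"y":46}}
After op 13 (replace /k/s 96): {"gy":85,"k":{"r":11,"s":96,"wjv":{"l":23,"sfo":43},"wr":{"hs":71,"w":0},"y":46}}
After op 14 (replace /gy 85): {"gy":85,"k":{"r":11,"s":96,"wjv":{"l":23,"sfo":43},"wr":{"hs":71,"w":0},"y":46}}
After op 15 (add /ivn 98): {"gy":85,"ivn":98,"k":{"r":11,"s":96,"wjv":{"l":23,"sfo":43},"wr":{"hs":71,"w":0},"y":46}}
After op 16 (replace /k/wjv/l 26): {"gy":85,"ivn":98,"k":{"r":11,"s":96,"wjv":{"l":26,"sfo":43},"wr":{"hs":71,"w":0},"y":46}}
After op 17 (remove /k/wjv/l): {"gy":85,"ivn":98,"k":{"r":11,"s":96,"wjv":{"sfo":43},"wr":{"hs":71,"w":0},"y":46}}
After op 18 (add /k/wr/ds 39): {"gy":85,"ivn":98,"k":{"r":11,"s":96,"wjv":{"sfo":43},"wr":{"ds":39,"hs":71,"w":0},"y":46}}
After op 19 (replace /gy 48): {"gy":48,"ivn":98,"k":{"r":11,"s":96,"wjv":{"sfo":43},"wr":{"ds":39,"hs":71,"w":0},"y":46}}
After op 20 (add /k/wr/pm 58): {"gy":48,"ivn":98,"k":{"r":11,"s":96,"wjv":{"sfo":43},"wr":{"ds":39,"hs":71,"pm":58,"w":0},"y":46}}
After op 21 (remove /ivn): {"gy":48,"k":{"r":11,"s":96,"wjv":{"sfo":43},"wr":{"ds":39,"hs":71,"pm":58,"w":0},"y":46}}
After op 22 (add /k/wjv/pnr 40): {"gy":48,"k":{"r":11,"s":96,"wjv":{"pnr":40,"sfo":43},"wr":{"ds":39,"hs":71,"pm":58,"w":0},"y":46}}
Value at /k/y: 46

Answer: 46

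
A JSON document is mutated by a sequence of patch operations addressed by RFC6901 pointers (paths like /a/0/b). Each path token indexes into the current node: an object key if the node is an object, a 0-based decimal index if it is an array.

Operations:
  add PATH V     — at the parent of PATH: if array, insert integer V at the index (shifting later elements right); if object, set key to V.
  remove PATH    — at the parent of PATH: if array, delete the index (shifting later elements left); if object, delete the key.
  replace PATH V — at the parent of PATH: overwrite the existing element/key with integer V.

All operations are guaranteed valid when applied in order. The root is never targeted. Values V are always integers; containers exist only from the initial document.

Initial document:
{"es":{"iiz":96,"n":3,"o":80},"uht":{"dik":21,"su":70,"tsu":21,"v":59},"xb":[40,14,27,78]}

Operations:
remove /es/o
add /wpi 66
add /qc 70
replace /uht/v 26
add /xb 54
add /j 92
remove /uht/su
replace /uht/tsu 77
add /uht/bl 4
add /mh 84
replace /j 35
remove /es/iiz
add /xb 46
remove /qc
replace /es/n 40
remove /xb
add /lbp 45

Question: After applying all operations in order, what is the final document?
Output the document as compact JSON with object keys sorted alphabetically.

After op 1 (remove /es/o): {"es":{"iiz":96,"n":3},"uht":{"dik":21,"su":70,"tsu":21,"v":59},"xb":[40,14,27,78]}
After op 2 (add /wpi 66): {"es":{"iiz":96,"n":3},"uht":{"dik":21,"su":70,"tsu":21,"v":59},"wpi":66,"xb":[40,14,27,78]}
After op 3 (add /qc 70): {"es":{"iiz":96,"n":3},"qc":70,"uht":{"dik":21,"su":70,"tsu":21,"v":59},"wpi":66,"xb":[40,14,27,78]}
After op 4 (replace /uht/v 26): {"es":{"iiz":96,"n":3},"qc":70,"uht":{"dik":21,"su":70,"tsu":21,"v":26},"wpi":66,"xb":[40,14,27,78]}
After op 5 (add /xb 54): {"es":{"iiz":96,"n":3},"qc":70,"uht":{"dik":21,"su":70,"tsu":21,"v":26},"wpi":66,"xb":54}
After op 6 (add /j 92): {"es":{"iiz":96,"n":3},"j":92,"qc":70,"uht":{"dik":21,"su":70,"tsu":21,"v":26},"wpi":66,"xb":54}
After op 7 (remove /uht/su): {"es":{"iiz":96,"n":3},"j":92,"qc":70,"uht":{"dik":21,"tsu":21,"v":26},"wpi":66,"xb":54}
After op 8 (replace /uht/tsu 77): {"es":{"iiz":96,"n":3},"j":92,"qc":70,"uht":{"dik":21,"tsu":77,"v":26},"wpi":66,"xb":54}
After op 9 (add /uht/bl 4): {"es":{"iiz":96,"n":3},"j":92,"qc":70,"uht":{"bl":4,"dik":21,"tsu":77,"v":26},"wpi":66,"xb":54}
After op 10 (add /mh 84): {"es":{"iiz":96,"n":3},"j":92,"mh":84,"qc":70,"uht":{"bl":4,"dik":21,"tsu":77,"v":26},"wpi":66,"xb":54}
After op 11 (replace /j 35): {"es":{"iiz":96,"n":3},"j":35,"mh":84,"qc":70,"uht":{"bl":4,"dik":21,"tsu":77,"v":26},"wpi":66,"xb":54}
After op 12 (remove /es/iiz): {"es":{"n":3},"j":35,"mh":84,"qc":70,"uht":{"bl":4,"dik":21,"tsu":77,"v":26},"wpi":66,"xb":54}
After op 13 (add /xb 46): {"es":{"n":3},"j":35,"mh":84,"qc":70,"uht":{"bl":4,"dik":21,"tsu":77,"v":26},"wpi":66,"xb":46}
After op 14 (remove /qc): {"es":{"n":3},"j":35,"mh":84,"uht":{"bl":4,"dik":21,"tsu":77,"v":26},"wpi":66,"xb":46}
After op 15 (replace /es/n 40): {"es":{"n":40},"j":35,"mh":84,"uht":{"bl":4,"dik":21,"tsu":77,"v":26},"wpi":66,"xb":46}
After op 16 (remove /xb): {"es":{"n":40},"j":35,"mh":84,"uht":{"bl":4,"dik":21,"tsu":77,"v":26},"wpi":66}
After op 17 (add /lbp 45): {"es":{"n":40},"j":35,"lbp":45,"mh":84,"uht":{"bl":4,"dik":21,"tsu":77,"v":26},"wpi":66}

Answer: {"es":{"n":40},"j":35,"lbp":45,"mh":84,"uht":{"bl":4,"dik":21,"tsu":77,"v":26},"wpi":66}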